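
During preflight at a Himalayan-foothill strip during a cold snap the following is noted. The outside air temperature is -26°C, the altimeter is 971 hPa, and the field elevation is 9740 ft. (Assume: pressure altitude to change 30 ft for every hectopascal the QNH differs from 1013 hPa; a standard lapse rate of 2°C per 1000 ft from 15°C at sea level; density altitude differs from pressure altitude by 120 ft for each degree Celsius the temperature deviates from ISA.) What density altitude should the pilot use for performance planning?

Pressure altitude = 9740 + (1013 − 971) × 30 = 9740 + (+1260) = 11000 ft.
ISA temperature at 11000 ft = 15 − 2 × (11000/1000) = -7°C.
ISA deviation = -26 − (-7) = -19°C.
Density altitude = 11000 + 120 × (-19) = 8720 ft.

8720 ft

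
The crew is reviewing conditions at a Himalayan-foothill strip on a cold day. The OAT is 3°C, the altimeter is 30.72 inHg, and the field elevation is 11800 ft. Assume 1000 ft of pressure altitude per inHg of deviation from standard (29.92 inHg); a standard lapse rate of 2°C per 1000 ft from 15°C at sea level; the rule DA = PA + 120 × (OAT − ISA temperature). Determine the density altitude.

Pressure altitude = 11800 + (29.92 − 30.72) × 1000 = 11800 + (-800) = 11000 ft.
ISA temperature at 11000 ft = 15 − 2 × (11000/1000) = -7°C.
ISA deviation = 3 − (-7) = +10°C.
Density altitude = 11000 + 120 × (10) = 12200 ft.

12200 ft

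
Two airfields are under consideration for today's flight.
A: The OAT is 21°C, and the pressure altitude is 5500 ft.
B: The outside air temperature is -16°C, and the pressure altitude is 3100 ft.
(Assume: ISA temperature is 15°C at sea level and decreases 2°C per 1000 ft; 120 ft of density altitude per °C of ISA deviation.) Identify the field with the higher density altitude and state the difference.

A by 7416 ft

A: ISA temp = 4°C, deviation +17°C, DA = 5500 + 120 × 17 = 7540 ft.
B: ISA temp = 8.8°C, deviation -24.8°C, DA = 3100 + 120 × (-24.8) = 124 ft.
A is higher by 7540 − 124 = 7416 ft.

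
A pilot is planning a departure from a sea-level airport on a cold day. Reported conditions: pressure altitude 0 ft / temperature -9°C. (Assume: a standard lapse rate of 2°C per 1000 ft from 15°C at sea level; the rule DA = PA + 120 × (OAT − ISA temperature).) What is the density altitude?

-2880 ft

ISA temperature at 0 ft = 15 − 2 × (0/1000) = 15°C.
ISA deviation = -9 − 15 = -24°C.
Density altitude = 0 + 120 × (-24) = 0 + (-2880) = -2880 ft.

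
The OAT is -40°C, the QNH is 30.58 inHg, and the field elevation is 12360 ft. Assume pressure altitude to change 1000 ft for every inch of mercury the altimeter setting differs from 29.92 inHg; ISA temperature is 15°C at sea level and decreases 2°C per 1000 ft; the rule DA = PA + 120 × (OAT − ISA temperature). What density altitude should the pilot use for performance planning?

Pressure altitude = 12360 + (29.92 − 30.58) × 1000 = 12360 + (-660) = 11700 ft.
ISA temperature at 11700 ft = 15 − 2 × (11700/1000) = -8.4°C.
ISA deviation = -40 − (-8.4) = -31.6°C.
Density altitude = 11700 + 120 × (-31.6) = 7908 ft.

7908 ft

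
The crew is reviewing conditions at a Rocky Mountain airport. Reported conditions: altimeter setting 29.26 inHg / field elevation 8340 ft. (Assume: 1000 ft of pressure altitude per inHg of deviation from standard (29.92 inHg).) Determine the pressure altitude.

9000 ft

Pressure correction = (29.92 − 29.26) × 1000 = +660 ft.
Pressure altitude = 8340 + (+660) = 9000 ft.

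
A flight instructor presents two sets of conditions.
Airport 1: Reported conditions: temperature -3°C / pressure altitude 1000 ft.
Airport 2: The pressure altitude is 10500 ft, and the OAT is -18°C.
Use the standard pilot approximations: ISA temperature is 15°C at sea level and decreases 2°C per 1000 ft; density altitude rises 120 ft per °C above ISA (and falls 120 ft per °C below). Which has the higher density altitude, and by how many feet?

Airport 1: ISA temp = 13°C, deviation -16°C, DA = 1000 + 120 × (-16) = -920 ft.
Airport 2: ISA temp = -6°C, deviation -12°C, DA = 10500 + 120 × (-12) = 9060 ft.
Airport 2 is higher by 9060 − (-920) = 9980 ft.

Airport 2 by 9980 ft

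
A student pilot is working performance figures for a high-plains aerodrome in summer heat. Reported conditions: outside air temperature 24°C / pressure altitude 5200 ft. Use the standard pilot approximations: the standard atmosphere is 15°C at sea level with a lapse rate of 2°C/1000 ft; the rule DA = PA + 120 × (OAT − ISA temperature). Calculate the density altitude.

ISA temperature at 5200 ft = 15 − 2 × (5200/1000) = 4.6°C.
ISA deviation = 24 − 4.6 = +19.4°C.
Density altitude = 5200 + 120 × (19.4) = 5200 + (+2328) = 7528 ft.

7528 ft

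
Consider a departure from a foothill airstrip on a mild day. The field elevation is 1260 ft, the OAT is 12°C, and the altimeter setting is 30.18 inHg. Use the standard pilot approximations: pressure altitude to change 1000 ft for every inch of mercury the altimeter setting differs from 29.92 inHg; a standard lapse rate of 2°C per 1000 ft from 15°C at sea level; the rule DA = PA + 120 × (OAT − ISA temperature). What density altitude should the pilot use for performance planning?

Pressure altitude = 1260 + (29.92 − 30.18) × 1000 = 1260 + (-260) = 1000 ft.
ISA temperature at 1000 ft = 15 − 2 × (1000/1000) = 13°C.
ISA deviation = 12 − 13 = -1°C.
Density altitude = 1000 + 120 × (-1) = 880 ft.

880 ft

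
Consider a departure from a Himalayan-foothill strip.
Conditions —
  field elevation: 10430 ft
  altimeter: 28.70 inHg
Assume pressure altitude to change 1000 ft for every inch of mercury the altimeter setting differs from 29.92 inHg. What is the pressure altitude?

Pressure correction = (29.92 − 28.70) × 1000 = +1220 ft.
Pressure altitude = 10430 + (+1220) = 11650 ft.

11650 ft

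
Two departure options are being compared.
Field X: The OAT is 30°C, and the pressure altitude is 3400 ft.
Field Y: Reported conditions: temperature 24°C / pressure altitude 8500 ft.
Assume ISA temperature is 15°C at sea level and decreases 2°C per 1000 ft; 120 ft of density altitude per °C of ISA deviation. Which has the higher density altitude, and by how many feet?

Field Y by 5604 ft

Field X: ISA temp = 8.2°C, deviation +21.8°C, DA = 3400 + 120 × 21.8 = 6016 ft.
Field Y: ISA temp = -2°C, deviation +26°C, DA = 8500 + 120 × 26 = 11620 ft.
Field Y is higher by 11620 − 6016 = 5604 ft.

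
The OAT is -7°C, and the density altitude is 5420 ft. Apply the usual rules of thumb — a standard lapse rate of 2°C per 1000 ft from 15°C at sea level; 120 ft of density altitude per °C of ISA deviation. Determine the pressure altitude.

6500 ft

DA = PA + 120 × (OAT − (15 − 2·PA/1000)) = PA + 120·OAT − 1800 + 0.24·PA = 1.24·PA + 120·OAT − 1800.
So 1.24·PA = 5420 − 120 × (-7) + 1800 = 8060.
PA = 8060 / 1.24 = 6500 ft.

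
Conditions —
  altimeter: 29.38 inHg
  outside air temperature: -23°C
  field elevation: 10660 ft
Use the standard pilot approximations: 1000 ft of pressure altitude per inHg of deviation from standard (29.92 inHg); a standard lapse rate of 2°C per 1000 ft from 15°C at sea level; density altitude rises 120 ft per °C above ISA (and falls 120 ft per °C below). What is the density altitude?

9328 ft

Pressure altitude = 10660 + (29.92 − 29.38) × 1000 = 10660 + (+540) = 11200 ft.
ISA temperature at 11200 ft = 15 − 2 × (11200/1000) = -7.4°C.
ISA deviation = -23 − (-7.4) = -15.6°C.
Density altitude = 11200 + 120 × (-15.6) = 9328 ft.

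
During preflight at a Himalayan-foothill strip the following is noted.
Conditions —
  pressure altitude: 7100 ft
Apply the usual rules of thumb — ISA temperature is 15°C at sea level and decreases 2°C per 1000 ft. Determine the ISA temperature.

ISA temperature = 15 − 2 × (7100/1000) = 15 − 14.2 = 0.8°C.

0.8°C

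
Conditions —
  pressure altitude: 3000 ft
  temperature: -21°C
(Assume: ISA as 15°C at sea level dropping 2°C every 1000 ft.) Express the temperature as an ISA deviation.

ISA-30°C

ISA temperature at 3000 ft = 15 − 2 × (3000/1000) = 9°C.
Deviation = OAT − ISA = -21 − 9 = -30°C.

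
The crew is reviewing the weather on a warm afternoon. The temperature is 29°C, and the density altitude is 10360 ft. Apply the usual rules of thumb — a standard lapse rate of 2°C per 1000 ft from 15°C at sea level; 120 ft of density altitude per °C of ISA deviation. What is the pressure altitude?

7000 ft

DA = PA + 120 × (OAT − (15 − 2·PA/1000)) = PA + 120·OAT − 1800 + 0.24·PA = 1.24·PA + 120·OAT − 1800.
So 1.24·PA = 10360 − 120 × 29 + 1800 = 8680.
PA = 8680 / 1.24 = 7000 ft.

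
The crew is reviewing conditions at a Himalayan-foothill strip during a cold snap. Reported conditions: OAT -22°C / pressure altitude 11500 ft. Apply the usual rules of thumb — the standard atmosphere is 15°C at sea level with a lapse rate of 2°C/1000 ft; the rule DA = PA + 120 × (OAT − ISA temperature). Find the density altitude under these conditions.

9820 ft

ISA temperature at 11500 ft = 15 − 2 × (11500/1000) = -8°C.
ISA deviation = -22 − (-8) = -14°C.
Density altitude = 11500 + 120 × (-14) = 11500 + (-1680) = 9820 ft.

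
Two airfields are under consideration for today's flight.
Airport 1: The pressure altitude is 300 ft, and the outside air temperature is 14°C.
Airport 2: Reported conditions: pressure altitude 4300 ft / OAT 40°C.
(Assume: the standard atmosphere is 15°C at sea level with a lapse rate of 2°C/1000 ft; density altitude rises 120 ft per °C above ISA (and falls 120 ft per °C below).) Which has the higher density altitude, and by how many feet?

Airport 1: ISA temp = 14.4°C, deviation -0.4°C, DA = 300 + 120 × (-0.4) = 252 ft.
Airport 2: ISA temp = 6.4°C, deviation +33.6°C, DA = 4300 + 120 × 33.6 = 8332 ft.
Airport 2 is higher by 8332 − 252 = 8080 ft.

Airport 2 by 8080 ft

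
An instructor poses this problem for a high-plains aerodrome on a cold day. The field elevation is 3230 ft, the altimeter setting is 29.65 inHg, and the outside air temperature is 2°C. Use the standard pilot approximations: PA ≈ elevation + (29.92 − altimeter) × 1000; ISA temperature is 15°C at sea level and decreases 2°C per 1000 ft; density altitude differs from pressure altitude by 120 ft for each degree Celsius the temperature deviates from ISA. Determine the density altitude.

Pressure altitude = 3230 + (29.92 − 29.65) × 1000 = 3230 + (+270) = 3500 ft.
ISA temperature at 3500 ft = 15 − 2 × (3500/1000) = 8°C.
ISA deviation = 2 − 8 = -6°C.
Density altitude = 3500 + 120 × (-6) = 2780 ft.

2780 ft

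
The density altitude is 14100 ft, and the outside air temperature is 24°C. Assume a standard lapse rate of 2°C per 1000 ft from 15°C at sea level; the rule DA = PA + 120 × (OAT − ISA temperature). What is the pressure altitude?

10500 ft

DA = PA + 120 × (OAT − (15 − 2·PA/1000)) = PA + 120·OAT − 1800 + 0.24·PA = 1.24·PA + 120·OAT − 1800.
So 1.24·PA = 14100 − 120 × 24 + 1800 = 13020.
PA = 13020 / 1.24 = 10500 ft.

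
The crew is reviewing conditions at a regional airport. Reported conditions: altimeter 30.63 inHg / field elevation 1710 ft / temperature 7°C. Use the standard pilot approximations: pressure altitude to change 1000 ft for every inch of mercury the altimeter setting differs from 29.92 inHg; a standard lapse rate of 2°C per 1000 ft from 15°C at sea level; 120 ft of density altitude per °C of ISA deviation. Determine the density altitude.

280 ft

Pressure altitude = 1710 + (29.92 − 30.63) × 1000 = 1710 + (-710) = 1000 ft.
ISA temperature at 1000 ft = 15 − 2 × (1000/1000) = 13°C.
ISA deviation = 7 − 13 = -6°C.
Density altitude = 1000 + 120 × (-6) = 280 ft.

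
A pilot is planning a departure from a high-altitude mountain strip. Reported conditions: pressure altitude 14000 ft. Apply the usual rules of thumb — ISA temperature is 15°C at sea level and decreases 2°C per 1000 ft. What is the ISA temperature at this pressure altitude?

ISA temperature = 15 − 2 × (14000/1000) = 15 − 28 = -13°C.

-13°C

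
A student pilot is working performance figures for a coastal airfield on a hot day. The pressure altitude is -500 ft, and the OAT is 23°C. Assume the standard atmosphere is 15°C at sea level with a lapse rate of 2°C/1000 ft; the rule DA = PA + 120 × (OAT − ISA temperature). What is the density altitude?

340 ft

ISA temperature at -500 ft = 15 − 2 × (-500/1000) = 16°C.
ISA deviation = 23 − 16 = +7°C.
Density altitude = -500 + 120 × (7) = -500 + (+840) = 340 ft.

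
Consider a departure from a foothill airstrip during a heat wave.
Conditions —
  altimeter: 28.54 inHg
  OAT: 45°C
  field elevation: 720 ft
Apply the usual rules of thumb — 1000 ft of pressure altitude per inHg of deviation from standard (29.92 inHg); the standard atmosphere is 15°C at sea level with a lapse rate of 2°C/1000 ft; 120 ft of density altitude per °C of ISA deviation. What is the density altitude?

6204 ft

Pressure altitude = 720 + (29.92 − 28.54) × 1000 = 720 + (+1380) = 2100 ft.
ISA temperature at 2100 ft = 15 − 2 × (2100/1000) = 10.8°C.
ISA deviation = 45 − 10.8 = +34.2°C.
Density altitude = 2100 + 120 × (34.2) = 6204 ft.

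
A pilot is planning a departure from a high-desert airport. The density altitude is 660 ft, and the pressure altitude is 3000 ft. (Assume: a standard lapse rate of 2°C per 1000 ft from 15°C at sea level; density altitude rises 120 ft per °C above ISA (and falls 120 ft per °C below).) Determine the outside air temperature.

Density altitude − pressure altitude = 660 − 3000 = -2340 ft.
At 120 ft/°C that is an ISA deviation of -2340/120 = -19.5°C.
ISA temperature at 3000 ft = 15 − 2 × (3000/1000) = 9°C.
OAT = ISA + deviation = 9 + (-19.5) = -10.5°C.

-10.5°C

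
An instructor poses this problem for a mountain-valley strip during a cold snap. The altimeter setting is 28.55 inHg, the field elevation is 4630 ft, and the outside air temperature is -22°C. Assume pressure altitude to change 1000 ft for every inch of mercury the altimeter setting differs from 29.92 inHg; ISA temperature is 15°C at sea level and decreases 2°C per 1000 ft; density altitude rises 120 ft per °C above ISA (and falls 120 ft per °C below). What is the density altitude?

Pressure altitude = 4630 + (29.92 − 28.55) × 1000 = 4630 + (+1370) = 6000 ft.
ISA temperature at 6000 ft = 15 − 2 × (6000/1000) = 3°C.
ISA deviation = -22 − 3 = -25°C.
Density altitude = 6000 + 120 × (-25) = 3000 ft.

3000 ft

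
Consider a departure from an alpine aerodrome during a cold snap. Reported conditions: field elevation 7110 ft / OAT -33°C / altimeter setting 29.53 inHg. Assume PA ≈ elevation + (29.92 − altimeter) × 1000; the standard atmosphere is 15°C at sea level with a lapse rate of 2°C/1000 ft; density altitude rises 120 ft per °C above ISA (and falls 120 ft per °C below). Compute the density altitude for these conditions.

3540 ft

Pressure altitude = 7110 + (29.92 − 29.53) × 1000 = 7110 + (+390) = 7500 ft.
ISA temperature at 7500 ft = 15 − 2 × (7500/1000) = 0°C.
ISA deviation = -33 − 0 = -33°C.
Density altitude = 7500 + 120 × (-33) = 3540 ft.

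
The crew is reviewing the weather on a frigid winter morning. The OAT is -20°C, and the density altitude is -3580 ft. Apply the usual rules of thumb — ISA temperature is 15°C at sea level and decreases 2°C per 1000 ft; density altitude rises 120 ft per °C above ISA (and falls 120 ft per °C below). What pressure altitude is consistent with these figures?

500 ft

DA = PA + 120 × (OAT − (15 − 2·PA/1000)) = PA + 120·OAT − 1800 + 0.24·PA = 1.24·PA + 120·OAT − 1800.
So 1.24·PA = -3580 − 120 × (-20) + 1800 = 620.
PA = 620 / 1.24 = 500 ft.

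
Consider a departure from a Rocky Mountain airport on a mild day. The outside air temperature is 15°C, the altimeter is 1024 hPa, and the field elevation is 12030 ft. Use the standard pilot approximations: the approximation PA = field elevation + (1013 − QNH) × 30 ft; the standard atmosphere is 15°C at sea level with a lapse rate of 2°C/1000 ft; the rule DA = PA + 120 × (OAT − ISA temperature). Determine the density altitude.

14508 ft

Pressure altitude = 12030 + (1013 − 1024) × 30 = 12030 + (-330) = 11700 ft.
ISA temperature at 11700 ft = 15 − 2 × (11700/1000) = -8.4°C.
ISA deviation = 15 − (-8.4) = +23.4°C.
Density altitude = 11700 + 120 × (23.4) = 14508 ft.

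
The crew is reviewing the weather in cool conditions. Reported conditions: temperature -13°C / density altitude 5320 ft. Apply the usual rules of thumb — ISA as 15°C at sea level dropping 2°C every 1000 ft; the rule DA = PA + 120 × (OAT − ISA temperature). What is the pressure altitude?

7000 ft

DA = PA + 120 × (OAT − (15 − 2·PA/1000)) = PA + 120·OAT − 1800 + 0.24·PA = 1.24·PA + 120·OAT − 1800.
So 1.24·PA = 5320 − 120 × (-13) + 1800 = 8680.
PA = 8680 / 1.24 = 7000 ft.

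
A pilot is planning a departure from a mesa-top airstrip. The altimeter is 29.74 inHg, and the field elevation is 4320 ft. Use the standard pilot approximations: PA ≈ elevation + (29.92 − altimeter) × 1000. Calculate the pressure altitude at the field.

4500 ft

Pressure correction = (29.92 − 29.74) × 1000 = +180 ft.
Pressure altitude = 4320 + (+180) = 4500 ft.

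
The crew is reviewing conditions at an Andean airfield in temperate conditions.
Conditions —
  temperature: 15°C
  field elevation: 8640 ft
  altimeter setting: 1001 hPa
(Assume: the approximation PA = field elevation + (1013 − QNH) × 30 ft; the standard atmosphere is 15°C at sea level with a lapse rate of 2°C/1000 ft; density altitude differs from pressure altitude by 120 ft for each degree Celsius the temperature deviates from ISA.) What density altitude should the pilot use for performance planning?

11160 ft

Pressure altitude = 8640 + (1013 − 1001) × 30 = 8640 + (+360) = 9000 ft.
ISA temperature at 9000 ft = 15 − 2 × (9000/1000) = -3°C.
ISA deviation = 15 − (-3) = +18°C.
Density altitude = 9000 + 120 × (18) = 11160 ft.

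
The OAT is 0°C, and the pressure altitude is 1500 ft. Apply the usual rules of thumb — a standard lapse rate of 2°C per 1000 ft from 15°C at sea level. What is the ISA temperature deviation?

ISA temperature at 1500 ft = 15 − 2 × (1500/1000) = 12°C.
Deviation = OAT − ISA = 0 − 12 = -12°C.

ISA-12°C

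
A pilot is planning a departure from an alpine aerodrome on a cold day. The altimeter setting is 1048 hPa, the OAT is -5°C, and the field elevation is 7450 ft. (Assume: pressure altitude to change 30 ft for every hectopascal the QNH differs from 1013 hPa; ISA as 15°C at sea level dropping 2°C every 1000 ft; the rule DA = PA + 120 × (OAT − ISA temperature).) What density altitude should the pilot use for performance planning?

5536 ft

Pressure altitude = 7450 + (1013 − 1048) × 30 = 7450 + (-1050) = 6400 ft.
ISA temperature at 6400 ft = 15 − 2 × (6400/1000) = 2.2°C.
ISA deviation = -5 − 2.2 = -7.2°C.
Density altitude = 6400 + 120 × (-7.2) = 5536 ft.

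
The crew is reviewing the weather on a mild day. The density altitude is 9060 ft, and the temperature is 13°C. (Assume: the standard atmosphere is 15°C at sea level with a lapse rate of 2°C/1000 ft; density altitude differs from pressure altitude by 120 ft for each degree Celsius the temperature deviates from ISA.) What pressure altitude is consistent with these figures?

7500 ft

DA = PA + 120 × (OAT − (15 − 2·PA/1000)) = PA + 120·OAT − 1800 + 0.24·PA = 1.24·PA + 120·OAT − 1800.
So 1.24·PA = 9060 − 120 × 13 + 1800 = 9300.
PA = 9300 / 1.24 = 7500 ft.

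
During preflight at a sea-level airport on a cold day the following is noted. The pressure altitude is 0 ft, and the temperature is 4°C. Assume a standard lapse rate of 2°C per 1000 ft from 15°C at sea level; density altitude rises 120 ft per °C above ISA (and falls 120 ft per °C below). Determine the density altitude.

ISA temperature at 0 ft = 15 − 2 × (0/1000) = 15°C.
ISA deviation = 4 − 15 = -11°C.
Density altitude = 0 + 120 × (-11) = 0 + (-1320) = -1320 ft.

-1320 ft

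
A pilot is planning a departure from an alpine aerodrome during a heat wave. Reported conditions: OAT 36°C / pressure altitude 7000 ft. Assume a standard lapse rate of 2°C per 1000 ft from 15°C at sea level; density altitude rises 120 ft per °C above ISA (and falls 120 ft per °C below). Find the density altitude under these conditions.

ISA temperature at 7000 ft = 15 − 2 × (7000/1000) = 1°C.
ISA deviation = 36 − 1 = +35°C.
Density altitude = 7000 + 120 × (35) = 7000 + (+4200) = 11200 ft.

11200 ft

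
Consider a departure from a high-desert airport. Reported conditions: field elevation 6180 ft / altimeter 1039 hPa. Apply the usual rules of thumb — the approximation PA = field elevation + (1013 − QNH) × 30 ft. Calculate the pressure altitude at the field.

Pressure correction = (1013 − 1039) × 30 = -780 ft.
Pressure altitude = 6180 + (-780) = 5400 ft.

5400 ft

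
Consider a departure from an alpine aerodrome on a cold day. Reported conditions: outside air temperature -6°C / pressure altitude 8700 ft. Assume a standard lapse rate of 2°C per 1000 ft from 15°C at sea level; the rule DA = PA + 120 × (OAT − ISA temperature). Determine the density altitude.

ISA temperature at 8700 ft = 15 − 2 × (8700/1000) = -2.4°C.
ISA deviation = -6 − (-2.4) = -3.6°C.
Density altitude = 8700 + 120 × (-3.6) = 8700 + (-432) = 8268 ft.

8268 ft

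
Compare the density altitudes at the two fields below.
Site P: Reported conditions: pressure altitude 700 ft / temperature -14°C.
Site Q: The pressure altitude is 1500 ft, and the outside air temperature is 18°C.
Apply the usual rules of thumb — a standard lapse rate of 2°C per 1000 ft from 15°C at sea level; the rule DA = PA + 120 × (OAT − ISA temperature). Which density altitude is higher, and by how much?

Site P: ISA temp = 13.6°C, deviation -27.6°C, DA = 700 + 120 × (-27.6) = -2612 ft.
Site Q: ISA temp = 12°C, deviation +6°C, DA = 1500 + 120 × 6 = 2220 ft.
Site Q is higher by 2220 − (-2612) = 4832 ft.

Site Q by 4832 ft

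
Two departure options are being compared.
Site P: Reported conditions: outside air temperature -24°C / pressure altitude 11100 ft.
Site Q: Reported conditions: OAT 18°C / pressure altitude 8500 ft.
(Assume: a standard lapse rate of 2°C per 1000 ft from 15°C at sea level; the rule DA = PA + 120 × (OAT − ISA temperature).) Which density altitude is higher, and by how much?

Site Q by 1816 ft

Site P: ISA temp = -7.2°C, deviation -16.8°C, DA = 11100 + 120 × (-16.8) = 9084 ft.
Site Q: ISA temp = -2°C, deviation +20°C, DA = 8500 + 120 × 20 = 10900 ft.
Site Q is higher by 10900 − 9084 = 1816 ft.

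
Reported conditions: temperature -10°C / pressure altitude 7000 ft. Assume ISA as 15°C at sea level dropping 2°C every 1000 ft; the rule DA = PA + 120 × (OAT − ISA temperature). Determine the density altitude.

5680 ft

ISA temperature at 7000 ft = 15 − 2 × (7000/1000) = 1°C.
ISA deviation = -10 − 1 = -11°C.
Density altitude = 7000 + 120 × (-11) = 7000 + (-1320) = 5680 ft.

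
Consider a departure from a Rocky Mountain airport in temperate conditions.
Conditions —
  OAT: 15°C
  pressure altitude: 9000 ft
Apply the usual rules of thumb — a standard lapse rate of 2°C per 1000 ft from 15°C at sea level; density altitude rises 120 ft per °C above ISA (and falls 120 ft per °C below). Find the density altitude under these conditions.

11160 ft

ISA temperature at 9000 ft = 15 − 2 × (9000/1000) = -3°C.
ISA deviation = 15 − (-3) = +18°C.
Density altitude = 9000 + 120 × (18) = 9000 + (+2160) = 11160 ft.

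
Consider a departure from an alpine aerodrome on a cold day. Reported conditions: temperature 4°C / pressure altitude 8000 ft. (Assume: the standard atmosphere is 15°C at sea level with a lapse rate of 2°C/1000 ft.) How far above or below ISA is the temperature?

ISA+5°C

ISA temperature at 8000 ft = 15 − 2 × (8000/1000) = -1°C.
Deviation = OAT − ISA = 4 − (-1) = +5°C.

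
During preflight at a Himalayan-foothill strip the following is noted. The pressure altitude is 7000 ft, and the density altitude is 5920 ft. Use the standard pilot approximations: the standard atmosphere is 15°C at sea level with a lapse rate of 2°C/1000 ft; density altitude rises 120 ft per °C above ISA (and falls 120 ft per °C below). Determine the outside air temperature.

Density altitude − pressure altitude = 5920 − 7000 = -1080 ft.
At 120 ft/°C that is an ISA deviation of -1080/120 = -9°C.
ISA temperature at 7000 ft = 15 − 2 × (7000/1000) = 1°C.
OAT = ISA + deviation = 1 + (-9) = -8°C.

-8°C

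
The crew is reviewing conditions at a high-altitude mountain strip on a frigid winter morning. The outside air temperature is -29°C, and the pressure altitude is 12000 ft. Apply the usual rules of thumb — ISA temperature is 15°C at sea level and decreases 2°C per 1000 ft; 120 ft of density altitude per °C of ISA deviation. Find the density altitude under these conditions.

9600 ft

ISA temperature at 12000 ft = 15 − 2 × (12000/1000) = -9°C.
ISA deviation = -29 − (-9) = -20°C.
Density altitude = 12000 + 120 × (-20) = 12000 + (-2400) = 9600 ft.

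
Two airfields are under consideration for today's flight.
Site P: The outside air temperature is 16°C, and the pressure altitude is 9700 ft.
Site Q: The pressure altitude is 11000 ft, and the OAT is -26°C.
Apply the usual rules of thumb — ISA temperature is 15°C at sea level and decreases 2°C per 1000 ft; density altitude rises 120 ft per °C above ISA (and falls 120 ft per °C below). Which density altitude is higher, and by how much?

Site P: ISA temp = -4.4°C, deviation +20.4°C, DA = 9700 + 120 × 20.4 = 12148 ft.
Site Q: ISA temp = -7°C, deviation -19°C, DA = 11000 + 120 × (-19) = 8720 ft.
Site P is higher by 12148 − 8720 = 3428 ft.

Site P by 3428 ft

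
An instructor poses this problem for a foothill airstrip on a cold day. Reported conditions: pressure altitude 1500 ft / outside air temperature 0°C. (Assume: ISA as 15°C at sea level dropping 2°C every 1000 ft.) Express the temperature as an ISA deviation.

ISA temperature at 1500 ft = 15 − 2 × (1500/1000) = 12°C.
Deviation = OAT − ISA = 0 − 12 = -12°C.

ISA-12°C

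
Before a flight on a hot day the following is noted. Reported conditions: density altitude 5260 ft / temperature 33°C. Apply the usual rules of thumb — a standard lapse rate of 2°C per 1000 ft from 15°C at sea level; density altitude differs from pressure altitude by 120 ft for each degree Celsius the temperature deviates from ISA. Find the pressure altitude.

2500 ft

DA = PA + 120 × (OAT − (15 − 2·PA/1000)) = PA + 120·OAT − 1800 + 0.24·PA = 1.24·PA + 120·OAT − 1800.
So 1.24·PA = 5260 − 120 × 33 + 1800 = 3100.
PA = 3100 / 1.24 = 2500 ft.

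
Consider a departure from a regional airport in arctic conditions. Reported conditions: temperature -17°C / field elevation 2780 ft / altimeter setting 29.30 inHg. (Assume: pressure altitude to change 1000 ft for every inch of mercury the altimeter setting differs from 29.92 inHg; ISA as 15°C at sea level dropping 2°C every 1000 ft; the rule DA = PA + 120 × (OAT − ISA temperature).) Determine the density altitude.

376 ft

Pressure altitude = 2780 + (29.92 − 29.30) × 1000 = 2780 + (+620) = 3400 ft.
ISA temperature at 3400 ft = 15 − 2 × (3400/1000) = 8.2°C.
ISA deviation = -17 − 8.2 = -25.2°C.
Density altitude = 3400 + 120 × (-25.2) = 376 ft.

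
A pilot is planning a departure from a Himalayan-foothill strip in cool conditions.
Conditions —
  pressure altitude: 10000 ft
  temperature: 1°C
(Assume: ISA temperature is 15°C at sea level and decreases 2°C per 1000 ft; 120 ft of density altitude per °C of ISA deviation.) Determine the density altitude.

10720 ft

ISA temperature at 10000 ft = 15 − 2 × (10000/1000) = -5°C.
ISA deviation = 1 − (-5) = +6°C.
Density altitude = 10000 + 120 × (6) = 10000 + (+720) = 10720 ft.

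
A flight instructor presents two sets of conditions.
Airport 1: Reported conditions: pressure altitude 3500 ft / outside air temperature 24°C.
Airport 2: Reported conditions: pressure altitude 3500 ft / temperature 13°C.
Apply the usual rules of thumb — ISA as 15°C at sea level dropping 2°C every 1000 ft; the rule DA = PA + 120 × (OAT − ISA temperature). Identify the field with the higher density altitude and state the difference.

Airport 1 by 1320 ft

Airport 1: ISA temp = 8°C, deviation +16°C, DA = 3500 + 120 × 16 = 5420 ft.
Airport 2: ISA temp = 8°C, deviation +5°C, DA = 3500 + 120 × 5 = 4100 ft.
Airport 1 is higher by 5420 − 4100 = 1320 ft.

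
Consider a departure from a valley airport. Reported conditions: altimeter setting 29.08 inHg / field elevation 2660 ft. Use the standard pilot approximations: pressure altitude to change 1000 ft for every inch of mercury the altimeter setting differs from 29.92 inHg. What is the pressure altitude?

Pressure correction = (29.92 − 29.08) × 1000 = +840 ft.
Pressure altitude = 2660 + (+840) = 3500 ft.

3500 ft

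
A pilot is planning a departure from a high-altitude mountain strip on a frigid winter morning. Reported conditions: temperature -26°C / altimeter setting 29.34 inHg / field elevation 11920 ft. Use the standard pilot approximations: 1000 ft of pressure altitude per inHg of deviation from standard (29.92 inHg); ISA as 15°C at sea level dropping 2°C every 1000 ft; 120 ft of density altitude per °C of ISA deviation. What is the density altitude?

10580 ft

Pressure altitude = 11920 + (29.92 − 29.34) × 1000 = 11920 + (+580) = 12500 ft.
ISA temperature at 12500 ft = 15 − 2 × (12500/1000) = -10°C.
ISA deviation = -26 − (-10) = -16°C.
Density altitude = 12500 + 120 × (-16) = 10580 ft.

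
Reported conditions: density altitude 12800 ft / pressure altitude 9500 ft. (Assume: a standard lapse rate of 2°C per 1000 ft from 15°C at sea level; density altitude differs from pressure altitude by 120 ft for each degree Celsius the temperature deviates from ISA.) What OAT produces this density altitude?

Density altitude − pressure altitude = 12800 − 9500 = +3300 ft.
At 120 ft/°C that is an ISA deviation of 3300/120 = +27.5°C.
ISA temperature at 9500 ft = 15 − 2 × (9500/1000) = -4°C.
OAT = ISA + deviation = -4 + (+27.5) = 23.5°C.

23.5°C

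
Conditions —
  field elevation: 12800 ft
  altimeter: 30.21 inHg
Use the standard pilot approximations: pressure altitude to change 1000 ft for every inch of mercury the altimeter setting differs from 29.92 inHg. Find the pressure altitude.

Pressure correction = (29.92 − 30.21) × 1000 = -290 ft.
Pressure altitude = 12800 + (-290) = 12510 ft.

12510 ft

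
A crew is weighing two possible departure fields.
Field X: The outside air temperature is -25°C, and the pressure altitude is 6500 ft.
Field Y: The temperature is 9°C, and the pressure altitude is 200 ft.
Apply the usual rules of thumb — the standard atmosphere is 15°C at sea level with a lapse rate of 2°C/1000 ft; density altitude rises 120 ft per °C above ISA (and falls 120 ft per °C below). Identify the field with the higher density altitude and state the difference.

Field X: ISA temp = 2°C, deviation -27°C, DA = 6500 + 120 × (-27) = 3260 ft.
Field Y: ISA temp = 14.6°C, deviation -5.6°C, DA = 200 + 120 × (-5.6) = -472 ft.
Field X is higher by 3260 − (-472) = 3732 ft.

Field X by 3732 ft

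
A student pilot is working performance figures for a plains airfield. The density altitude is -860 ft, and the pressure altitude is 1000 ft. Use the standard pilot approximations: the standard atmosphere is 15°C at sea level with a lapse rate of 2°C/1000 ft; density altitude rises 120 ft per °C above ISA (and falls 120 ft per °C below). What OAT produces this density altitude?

-2.5°C

Density altitude − pressure altitude = -860 − 1000 = -1860 ft.
At 120 ft/°C that is an ISA deviation of -1860/120 = -15.5°C.
ISA temperature at 1000 ft = 15 − 2 × (1000/1000) = 13°C.
OAT = ISA + deviation = 13 + (-15.5) = -2.5°C.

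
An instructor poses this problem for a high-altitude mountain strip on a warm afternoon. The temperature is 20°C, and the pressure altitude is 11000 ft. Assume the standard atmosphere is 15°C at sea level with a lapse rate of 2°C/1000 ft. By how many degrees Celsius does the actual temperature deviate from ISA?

ISA+27°C

ISA temperature at 11000 ft = 15 − 2 × (11000/1000) = -7°C.
Deviation = OAT − ISA = 20 − (-7) = +27°C.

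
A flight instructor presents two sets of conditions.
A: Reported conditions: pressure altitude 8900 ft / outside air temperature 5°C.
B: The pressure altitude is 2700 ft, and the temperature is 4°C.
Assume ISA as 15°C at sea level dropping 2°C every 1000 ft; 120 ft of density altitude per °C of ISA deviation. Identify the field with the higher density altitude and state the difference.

A by 7808 ft

A: ISA temp = -2.8°C, deviation +7.8°C, DA = 8900 + 120 × 7.8 = 9836 ft.
B: ISA temp = 9.6°C, deviation -5.6°C, DA = 2700 + 120 × (-5.6) = 2028 ft.
A is higher by 9836 − 2028 = 7808 ft.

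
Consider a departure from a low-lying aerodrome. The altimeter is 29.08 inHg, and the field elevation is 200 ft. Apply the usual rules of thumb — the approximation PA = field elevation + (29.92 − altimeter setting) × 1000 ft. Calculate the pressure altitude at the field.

Pressure correction = (29.92 − 29.08) × 1000 = +840 ft.
Pressure altitude = 200 + (+840) = 1040 ft.

1040 ft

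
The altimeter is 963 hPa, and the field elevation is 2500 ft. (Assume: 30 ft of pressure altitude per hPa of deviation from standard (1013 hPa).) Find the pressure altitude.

4000 ft

Pressure correction = (1013 − 963) × 30 = +1500 ft.
Pressure altitude = 2500 + (+1500) = 4000 ft.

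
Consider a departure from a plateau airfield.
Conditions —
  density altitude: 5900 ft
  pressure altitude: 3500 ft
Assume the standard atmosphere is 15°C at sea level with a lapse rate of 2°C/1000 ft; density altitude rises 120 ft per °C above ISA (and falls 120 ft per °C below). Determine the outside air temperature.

Density altitude − pressure altitude = 5900 − 3500 = +2400 ft.
At 120 ft/°C that is an ISA deviation of 2400/120 = +20°C.
ISA temperature at 3500 ft = 15 − 2 × (3500/1000) = 8°C.
OAT = ISA + deviation = 8 + (+20) = 28°C.

28°C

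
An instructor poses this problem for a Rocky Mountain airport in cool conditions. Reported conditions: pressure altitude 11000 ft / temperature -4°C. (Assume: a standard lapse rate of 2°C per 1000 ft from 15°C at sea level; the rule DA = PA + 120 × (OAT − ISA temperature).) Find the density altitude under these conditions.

ISA temperature at 11000 ft = 15 − 2 × (11000/1000) = -7°C.
ISA deviation = -4 − (-7) = +3°C.
Density altitude = 11000 + 120 × (3) = 11000 + (+360) = 11360 ft.

11360 ft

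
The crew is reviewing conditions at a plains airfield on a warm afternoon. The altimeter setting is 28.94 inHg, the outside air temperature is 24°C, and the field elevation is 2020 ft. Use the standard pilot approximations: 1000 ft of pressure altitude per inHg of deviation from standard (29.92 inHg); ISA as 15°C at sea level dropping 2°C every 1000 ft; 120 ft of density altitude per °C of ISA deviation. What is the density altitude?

4800 ft

Pressure altitude = 2020 + (29.92 − 28.94) × 1000 = 2020 + (+980) = 3000 ft.
ISA temperature at 3000 ft = 15 − 2 × (3000/1000) = 9°C.
ISA deviation = 24 − 9 = +15°C.
Density altitude = 3000 + 120 × (15) = 4800 ft.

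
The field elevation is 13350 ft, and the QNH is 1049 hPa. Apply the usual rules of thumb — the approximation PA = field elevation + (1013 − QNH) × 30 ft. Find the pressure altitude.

Pressure correction = (1013 − 1049) × 30 = -1080 ft.
Pressure altitude = 13350 + (-1080) = 12270 ft.

12270 ft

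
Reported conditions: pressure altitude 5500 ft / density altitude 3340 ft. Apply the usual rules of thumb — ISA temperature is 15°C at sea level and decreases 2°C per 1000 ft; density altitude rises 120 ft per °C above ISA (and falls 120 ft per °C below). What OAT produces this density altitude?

-14°C

Density altitude − pressure altitude = 3340 − 5500 = -2160 ft.
At 120 ft/°C that is an ISA deviation of -2160/120 = -18°C.
ISA temperature at 5500 ft = 15 − 2 × (5500/1000) = 4°C.
OAT = ISA + deviation = 4 + (-18) = -14°C.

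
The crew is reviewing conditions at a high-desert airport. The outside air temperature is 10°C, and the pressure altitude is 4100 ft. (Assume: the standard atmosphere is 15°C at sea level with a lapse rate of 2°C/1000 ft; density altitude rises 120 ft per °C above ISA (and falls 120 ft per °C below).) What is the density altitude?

4484 ft

ISA temperature at 4100 ft = 15 − 2 × (4100/1000) = 6.8°C.
ISA deviation = 10 − 6.8 = +3.2°C.
Density altitude = 4100 + 120 × (3.2) = 4100 + (+384) = 4484 ft.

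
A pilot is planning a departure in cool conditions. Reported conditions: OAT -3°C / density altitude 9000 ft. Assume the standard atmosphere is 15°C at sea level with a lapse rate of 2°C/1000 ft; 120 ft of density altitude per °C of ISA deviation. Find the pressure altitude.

DA = PA + 120 × (OAT − (15 − 2·PA/1000)) = PA + 120·OAT − 1800 + 0.24·PA = 1.24·PA + 120·OAT − 1800.
So 1.24·PA = 9000 − 120 × (-3) + 1800 = 11160.
PA = 11160 / 1.24 = 9000 ft.

9000 ft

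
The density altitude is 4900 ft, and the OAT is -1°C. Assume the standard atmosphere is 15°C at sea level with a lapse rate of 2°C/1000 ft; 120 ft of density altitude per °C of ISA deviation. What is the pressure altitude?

DA = PA + 120 × (OAT − (15 − 2·PA/1000)) = PA + 120·OAT − 1800 + 0.24·PA = 1.24·PA + 120·OAT − 1800.
So 1.24·PA = 4900 − 120 × (-1) + 1800 = 6820.
PA = 6820 / 1.24 = 5500 ft.

5500 ft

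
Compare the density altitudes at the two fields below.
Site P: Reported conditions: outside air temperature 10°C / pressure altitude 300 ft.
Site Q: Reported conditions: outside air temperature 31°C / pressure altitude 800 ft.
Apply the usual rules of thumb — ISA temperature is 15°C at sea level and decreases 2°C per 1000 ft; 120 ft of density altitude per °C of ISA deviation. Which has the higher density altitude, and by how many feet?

Site Q by 3140 ft

Site P: ISA temp = 14.4°C, deviation -4.4°C, DA = 300 + 120 × (-4.4) = -228 ft.
Site Q: ISA temp = 13.4°C, deviation +17.6°C, DA = 800 + 120 × 17.6 = 2912 ft.
Site Q is higher by 2912 − (-228) = 3140 ft.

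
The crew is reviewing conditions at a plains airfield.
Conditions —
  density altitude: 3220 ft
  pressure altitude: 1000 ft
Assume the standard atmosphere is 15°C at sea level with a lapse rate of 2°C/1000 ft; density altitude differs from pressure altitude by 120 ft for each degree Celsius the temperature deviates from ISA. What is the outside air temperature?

Density altitude − pressure altitude = 3220 − 1000 = +2220 ft.
At 120 ft/°C that is an ISA deviation of 2220/120 = +18.5°C.
ISA temperature at 1000 ft = 15 − 2 × (1000/1000) = 13°C.
OAT = ISA + deviation = 13 + (+18.5) = 31.5°C.

31.5°C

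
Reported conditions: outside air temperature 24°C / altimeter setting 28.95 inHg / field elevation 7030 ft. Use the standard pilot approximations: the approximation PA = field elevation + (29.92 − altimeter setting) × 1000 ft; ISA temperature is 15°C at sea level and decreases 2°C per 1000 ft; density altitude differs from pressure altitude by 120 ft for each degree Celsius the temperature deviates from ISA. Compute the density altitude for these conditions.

11000 ft

Pressure altitude = 7030 + (29.92 − 28.95) × 1000 = 7030 + (+970) = 8000 ft.
ISA temperature at 8000 ft = 15 − 2 × (8000/1000) = -1°C.
ISA deviation = 24 − (-1) = +25°C.
Density altitude = 8000 + 120 × (25) = 11000 ft.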